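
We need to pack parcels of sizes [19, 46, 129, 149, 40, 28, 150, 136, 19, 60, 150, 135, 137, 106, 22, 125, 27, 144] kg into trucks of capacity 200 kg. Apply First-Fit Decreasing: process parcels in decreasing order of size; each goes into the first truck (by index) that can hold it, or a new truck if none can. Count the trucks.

10

Sorted descending: 150, 150, 149, 144, 137, 136, 135, 129, 125, 106, 60, 46, 40, 28, 27, 22, 19, 19.
Put 150 kg in truck 1; 50 kg remain.
Put 150 kg in truck 2; 50 kg remain.
Put 149 kg in truck 3; 51 kg remain.
Put 144 kg in truck 4; 56 kg remain.
Put 137 kg in truck 5; 63 kg remain.
Put 136 kg in truck 6; 64 kg remain.
Put 135 kg in truck 7; 65 kg remain.
Put 129 kg in truck 8; 71 kg remain.
Put 125 kg in truck 9; 75 kg remain.
Put 106 kg in truck 10; 94 kg remain.
Put 60 kg in truck 5; 3 kg remain.
Put 46 kg in truck 1; 4 kg remain.
Put 40 kg in truck 2; 10 kg remain.
Put 28 kg in truck 3; 23 kg remain.
Put 27 kg in truck 4; 29 kg remain.
Put 22 kg in truck 3; 1 kg remain.
Put 19 kg in truck 4; 10 kg remain.
Put 19 kg in truck 6; 45 kg remain.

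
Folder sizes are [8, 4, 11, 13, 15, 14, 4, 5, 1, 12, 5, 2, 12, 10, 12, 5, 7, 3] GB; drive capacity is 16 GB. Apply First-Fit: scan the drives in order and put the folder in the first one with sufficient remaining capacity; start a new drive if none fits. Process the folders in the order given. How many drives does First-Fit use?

drive 1: place 8 GB, 8 GB left
drive 1: place 4 GB, 4 GB left
drive 2: place 11 GB, 5 GB left
drive 3: place 13 GB, 3 GB left
drive 4: place 15 GB, 1 GB left
drive 5: place 14 GB, 2 GB left
drive 1: place 4 GB, 0 GB left
drive 2: place 5 GB, 0 GB left
drive 3: place 1 GB, 2 GB left
drive 6: place 12 GB, 4 GB left
drive 7: place 5 GB, 11 GB left
drive 3: place 2 GB, 0 GB left
drive 8: place 12 GB, 4 GB left
drive 7: place 10 GB, 1 GB left
drive 9: place 12 GB, 4 GB left
drive 10: place 5 GB, 11 GB left
drive 10: place 7 GB, 4 GB left
drive 6: place 3 GB, 1 GB left
Final drives: [8,4,4] [11,5] [13,1,2] [15] [14] [12,3] [5,10] [12] [12] [5,7].

10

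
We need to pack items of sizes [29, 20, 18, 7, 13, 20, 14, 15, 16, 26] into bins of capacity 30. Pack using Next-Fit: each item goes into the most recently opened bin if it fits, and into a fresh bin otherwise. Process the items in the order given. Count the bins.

29 → bin 1 (remaining 1)
20 → bin 2 (remaining 10)
18 → bin 3 (remaining 12)
7 → bin 3 (remaining 5)
13 → bin 4 (remaining 17)
20 → bin 5 (remaining 10)
14 → bin 6 (remaining 16)
15 → bin 6 (remaining 1)
16 → bin 7 (remaining 14)
26 → bin 8 (remaining 4)

8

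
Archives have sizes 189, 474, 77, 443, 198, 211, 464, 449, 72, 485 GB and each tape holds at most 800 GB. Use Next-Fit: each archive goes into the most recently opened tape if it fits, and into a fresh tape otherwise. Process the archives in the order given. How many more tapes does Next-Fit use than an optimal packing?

Next-Fit: [189,474,77] [443,198] [211,464] [449,72] [485] → 5 tapes.
5 archives exceed 400 GB (half the capacity), and no two of those can share a tape, so at least 5 tapes are needed.
So 5 is already optimal.

0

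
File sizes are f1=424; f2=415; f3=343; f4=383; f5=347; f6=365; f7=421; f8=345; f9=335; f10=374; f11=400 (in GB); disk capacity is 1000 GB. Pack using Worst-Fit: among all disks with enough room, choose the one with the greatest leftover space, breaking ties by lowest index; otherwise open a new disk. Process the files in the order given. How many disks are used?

f1 (424 GB) → disk 1 (remaining 576 GB)
f2 (415 GB) → disk 1 (remaining 161 GB)
f3 (343 GB) → disk 2 (remaining 657 GB)
f4 (383 GB) → disk 2 (remaining 274 GB)
f5 (347 GB) → disk 3 (remaining 653 GB)
f6 (365 GB) → disk 3 (remaining 288 GB)
f7 (421 GB) → disk 4 (remaining 579 GB)
f8 (345 GB) → disk 4 (remaining 234 GB)
f9 (335 GB) → disk 5 (remaining 665 GB)
f10 (374 GB) → disk 5 (remaining 291 GB)
f11 (400 GB) → disk 6 (remaining 600 GB)

6 disks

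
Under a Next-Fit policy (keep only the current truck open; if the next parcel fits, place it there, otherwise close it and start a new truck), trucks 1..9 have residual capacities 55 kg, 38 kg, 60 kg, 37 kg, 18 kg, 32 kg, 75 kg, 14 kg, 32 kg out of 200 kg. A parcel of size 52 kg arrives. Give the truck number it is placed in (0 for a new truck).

Next-Fit only looks at truck 9, which has 32 kg free.
52 kg does not fit, so a new truck is opened.

0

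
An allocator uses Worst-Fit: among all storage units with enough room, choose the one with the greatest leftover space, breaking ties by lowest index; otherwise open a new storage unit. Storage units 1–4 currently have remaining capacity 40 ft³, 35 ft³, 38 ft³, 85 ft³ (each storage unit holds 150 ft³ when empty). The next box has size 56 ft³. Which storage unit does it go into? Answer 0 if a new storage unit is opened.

Storage units with room: storage unit 4 (85 ft³).
Most room is storage unit 4 with 85 ft³ free.

4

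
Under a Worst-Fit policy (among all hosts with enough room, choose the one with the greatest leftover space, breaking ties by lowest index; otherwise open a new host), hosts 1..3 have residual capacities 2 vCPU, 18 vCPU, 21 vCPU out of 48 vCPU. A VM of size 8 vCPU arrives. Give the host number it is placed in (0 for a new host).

Hosts with room: host 2 (18 vCPU), host 3 (21 vCPU).
Most room is host 3 with 21 vCPU free.

3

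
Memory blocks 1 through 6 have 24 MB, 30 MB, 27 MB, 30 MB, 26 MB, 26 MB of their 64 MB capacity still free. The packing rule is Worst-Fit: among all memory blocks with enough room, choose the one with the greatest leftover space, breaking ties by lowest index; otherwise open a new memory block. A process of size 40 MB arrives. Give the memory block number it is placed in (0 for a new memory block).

No memory block has ≥ 40 MB free, so a new memory block is opened.

0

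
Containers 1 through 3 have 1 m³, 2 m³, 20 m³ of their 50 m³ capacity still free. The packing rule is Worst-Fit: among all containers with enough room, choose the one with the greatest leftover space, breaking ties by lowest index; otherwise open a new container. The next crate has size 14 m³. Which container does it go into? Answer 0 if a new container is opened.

Containers with room: container 3 (20 m³).
Most room is container 3 with 20 m³ free.

3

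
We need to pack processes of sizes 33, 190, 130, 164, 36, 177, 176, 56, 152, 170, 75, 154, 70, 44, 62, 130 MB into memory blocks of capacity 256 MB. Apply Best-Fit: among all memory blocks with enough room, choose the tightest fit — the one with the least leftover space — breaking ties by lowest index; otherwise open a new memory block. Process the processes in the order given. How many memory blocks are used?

Put 33 MB in memory block 1; 223 MB remain.
Put 190 MB in memory block 1; 33 MB remain.
Put 130 MB in memory block 2; 126 MB remain.
Put 164 MB in memory block 3; 92 MB remain.
Put 36 MB in memory block 3; 56 MB remain.
Put 177 MB in memory block 4; 79 MB remain.
Put 176 MB in memory block 5; 80 MB remain.
Put 56 MB in memory block 3; 0 MB remain.
Put 152 MB in memory block 6; 104 MB remain.
Put 170 MB in memory block 7; 86 MB remain.
Put 75 MB in memory block 4; 4 MB remain.
Put 154 MB in memory block 8; 102 MB remain.
Put 70 MB in memory block 5; 10 MB remain.
Put 44 MB in memory block 7; 42 MB remain.
Put 62 MB in memory block 8; 40 MB remain.
Put 130 MB in memory block 9; 126 MB remain.

9 memory blocks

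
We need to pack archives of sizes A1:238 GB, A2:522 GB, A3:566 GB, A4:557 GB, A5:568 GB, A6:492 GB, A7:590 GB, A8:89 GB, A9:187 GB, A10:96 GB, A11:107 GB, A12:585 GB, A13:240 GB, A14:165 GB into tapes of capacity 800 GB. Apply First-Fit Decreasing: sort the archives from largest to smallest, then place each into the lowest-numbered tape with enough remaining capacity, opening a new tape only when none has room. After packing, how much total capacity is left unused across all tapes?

598

Sorted descending: 590, 585, 568, 566, 557, 522, 492, 240, 238, 187, 165, 107, 96, 89.
590 GB → tape 1 (remaining 210 GB)
585 GB → tape 2 (remaining 215 GB)
568 GB → tape 3 (remaining 232 GB)
566 GB → tape 4 (remaining 234 GB)
557 GB → tape 5 (remaining 243 GB)
522 GB → tape 6 (remaining 278 GB)
492 GB → tape 7 (remaining 308 GB)
240 GB → tape 5 (remaining 3 GB)
238 GB → tape 6 (remaining 40 GB)
187 GB → tape 1 (remaining 23 GB)
165 GB → tape 2 (remaining 50 GB)
107 GB → tape 3 (remaining 125 GB)
96 GB → tape 3 (remaining 29 GB)
89 GB → tape 4 (remaining 145 GB)
7 tapes × 800 GB = 5600 GB; used 5002 GB; unused 598 GB.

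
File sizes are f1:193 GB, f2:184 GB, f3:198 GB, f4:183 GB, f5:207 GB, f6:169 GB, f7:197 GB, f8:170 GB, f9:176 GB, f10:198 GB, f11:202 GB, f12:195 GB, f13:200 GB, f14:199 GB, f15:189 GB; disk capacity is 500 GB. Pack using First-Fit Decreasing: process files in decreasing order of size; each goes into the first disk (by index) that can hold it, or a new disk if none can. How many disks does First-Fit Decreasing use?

8 disks

Sorted descending: 207, 202, 200, 199, 198, 198, 197, 195, 193, 189, 184, 183, 176, 170, 169.
Put 207 GB in disk 1; 293 GB remain.
Put 202 GB in disk 1; 91 GB remain.
Put 200 GB in disk 2; 300 GB remain.
Put 199 GB in disk 2; 101 GB remain.
Put 198 GB in disk 3; 302 GB remain.
Put 198 GB in disk 3; 104 GB remain.
Put 197 GB in disk 4; 303 GB remain.
Put 195 GB in disk 4; 108 GB remain.
Put 193 GB in disk 5; 307 GB remain.
Put 189 GB in disk 5; 118 GB remain.
Put 184 GB in disk 6; 316 GB remain.
Put 183 GB in disk 6; 133 GB remain.
Put 176 GB in disk 7; 324 GB remain.
Put 170 GB in disk 7; 154 GB remain.
Put 169 GB in disk 8; 331 GB remain.
Final disks: [207,202] [200,199] [198,198] [197,195] [193,189] [184,183] [176,170] [169].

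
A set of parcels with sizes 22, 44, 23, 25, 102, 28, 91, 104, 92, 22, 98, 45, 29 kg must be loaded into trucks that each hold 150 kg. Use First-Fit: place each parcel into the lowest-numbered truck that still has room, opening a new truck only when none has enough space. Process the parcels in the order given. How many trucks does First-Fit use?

22 kg → truck 1 (remaining 128 kg)
44 kg → truck 1 (remaining 84 kg)
23 kg → truck 1 (remaining 61 kg)
25 kg → truck 1 (remaining 36 kg)
102 kg → truck 2 (remaining 48 kg)
28 kg → truck 1 (remaining 8 kg)
91 kg → truck 3 (remaining 59 kg)
104 kg → truck 4 (remaining 46 kg)
92 kg → truck 5 (remaining 58 kg)
22 kg → truck 2 (remaining 26 kg)
98 kg → truck 6 (remaining 52 kg)
45 kg → truck 3 (remaining 14 kg)
29 kg → truck 4 (remaining 17 kg)
Final trucks: [22,44,23,25,28] [102,22] [91,45] [104,29] [92] [98].

6 trucks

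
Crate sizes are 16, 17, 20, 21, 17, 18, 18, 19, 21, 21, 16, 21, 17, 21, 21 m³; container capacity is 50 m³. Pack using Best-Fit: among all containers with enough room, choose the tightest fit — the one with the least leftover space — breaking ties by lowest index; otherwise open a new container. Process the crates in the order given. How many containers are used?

7 containers

container 1: place 16 m³, 34 m³ left
container 1: place 17 m³, 17 m³ left
container 2: place 20 m³, 30 m³ left
container 2: place 21 m³, 9 m³ left
container 1: place 17 m³, 0 m³ left
container 3: place 18 m³, 32 m³ left
container 3: place 18 m³, 14 m³ left
container 4: place 19 m³, 31 m³ left
container 4: place 21 m³, 10 m³ left
container 5: place 21 m³, 29 m³ left
container 5: place 16 m³, 13 m³ left
container 6: place 21 m³, 29 m³ left
container 6: place 17 m³, 12 m³ left
container 7: place 21 m³, 29 m³ left
container 7: place 21 m³, 8 m³ left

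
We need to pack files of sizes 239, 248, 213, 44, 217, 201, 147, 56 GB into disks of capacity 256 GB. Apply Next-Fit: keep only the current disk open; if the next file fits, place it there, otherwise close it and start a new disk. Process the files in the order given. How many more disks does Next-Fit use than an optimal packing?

Next-Fit: [239] [248] [213] [44] [217] [201] [147,56] → 7 disks.
Total size 1365 GB; any packing needs at least ⌈1365/256⌉ = 6 disks.
An optimal packing achieves that bound: [248] [239] [217] [213] [201,44] [147,56] → 6 disks.
Excess: 7 − 6 = 1.

1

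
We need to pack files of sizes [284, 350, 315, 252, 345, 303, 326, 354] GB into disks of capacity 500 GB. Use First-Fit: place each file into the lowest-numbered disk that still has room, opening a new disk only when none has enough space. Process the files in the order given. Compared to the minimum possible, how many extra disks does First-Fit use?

0

First-Fit: [284] [350] [315] [252] [345] [303] [326] [354] → 8 disks.
8 files exceed 250 GB (half the capacity), and no two of those can share a disk, so at least 8 disks are needed.
So 8 is already optimal.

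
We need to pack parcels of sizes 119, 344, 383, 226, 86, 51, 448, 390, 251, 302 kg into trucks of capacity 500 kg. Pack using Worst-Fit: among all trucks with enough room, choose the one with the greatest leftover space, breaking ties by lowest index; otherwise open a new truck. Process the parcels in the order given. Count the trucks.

7 trucks

119 kg → truck 1 (remaining 381 kg)
344 kg → truck 1 (remaining 37 kg)
383 kg → truck 2 (remaining 117 kg)
226 kg → truck 3 (remaining 274 kg)
86 kg → truck 3 (remaining 188 kg)
51 kg → truck 3 (remaining 137 kg)
448 kg → truck 4 (remaining 52 kg)
390 kg → truck 5 (remaining 110 kg)
251 kg → truck 6 (remaining 249 kg)
302 kg → truck 7 (remaining 198 kg)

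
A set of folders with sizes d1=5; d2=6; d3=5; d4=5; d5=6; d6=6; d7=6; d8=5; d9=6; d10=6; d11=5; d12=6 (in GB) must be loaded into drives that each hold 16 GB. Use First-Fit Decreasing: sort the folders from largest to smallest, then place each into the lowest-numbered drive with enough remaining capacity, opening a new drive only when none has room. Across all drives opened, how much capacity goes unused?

13

Sorted descending: 6, 6, 6, 6, 6, 6, 6, 5, 5, 5, 5, 5.
drive 1: place 6 GB, 10 GB left
drive 1: place 6 GB, 4 GB left
drive 2: place 6 GB, 10 GB left
drive 2: place 6 GB, 4 GB left
drive 3: place 6 GB, 10 GB left
drive 3: place 6 GB, 4 GB left
drive 4: place 6 GB, 10 GB left
drive 4: place 5 GB, 5 GB left
drive 4: place 5 GB, 0 GB left
drive 5: place 5 GB, 11 GB left
drive 5: place 5 GB, 6 GB left
drive 5: place 5 GB, 1 GB left
5 drives × 16 GB = 80 GB; used 67 GB; unused 13 GB.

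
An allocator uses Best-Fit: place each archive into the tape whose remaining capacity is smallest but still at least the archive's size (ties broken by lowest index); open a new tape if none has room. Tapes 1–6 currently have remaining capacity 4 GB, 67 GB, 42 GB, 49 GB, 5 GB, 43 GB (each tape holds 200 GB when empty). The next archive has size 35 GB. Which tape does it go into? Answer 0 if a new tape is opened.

Tapes with room: tape 2 (67 GB), tape 3 (42 GB), tape 4 (49 GB), tape 6 (43 GB).
Tightest fit is tape 3 with 42 GB free.

3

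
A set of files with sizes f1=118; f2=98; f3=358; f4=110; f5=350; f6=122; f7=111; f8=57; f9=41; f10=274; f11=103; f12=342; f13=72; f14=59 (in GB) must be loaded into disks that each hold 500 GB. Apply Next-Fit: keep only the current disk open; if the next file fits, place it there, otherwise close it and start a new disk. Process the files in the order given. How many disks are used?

6 disks

f1 (118 GB) → disk 1 (remaining 382 GB)
f2 (98 GB) → disk 1 (remaining 284 GB)
f3 (358 GB) → disk 2 (remaining 142 GB)
f4 (110 GB) → disk 2 (remaining 32 GB)
f5 (350 GB) → disk 3 (remaining 150 GB)
f6 (122 GB) → disk 3 (remaining 28 GB)
f7 (111 GB) → disk 4 (remaining 389 GB)
f8 (57 GB) → disk 4 (remaining 332 GB)
f9 (41 GB) → disk 4 (remaining 291 GB)
f10 (274 GB) → disk 4 (remaining 17 GB)
f11 (103 GB) → disk 5 (remaining 397 GB)
f12 (342 GB) → disk 5 (remaining 55 GB)
f13 (72 GB) → disk 6 (remaining 428 GB)
f14 (59 GB) → disk 6 (remaining 369 GB)
Final disks: [118,98] [358,110] [350,122] [111,57,41,274] [103,342] [72,59].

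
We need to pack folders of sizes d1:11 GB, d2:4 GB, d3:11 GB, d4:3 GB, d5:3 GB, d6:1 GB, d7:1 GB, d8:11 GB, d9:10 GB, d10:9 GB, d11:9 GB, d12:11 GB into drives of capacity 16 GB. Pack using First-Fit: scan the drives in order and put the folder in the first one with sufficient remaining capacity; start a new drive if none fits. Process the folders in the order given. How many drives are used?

7

d1 (11 GB) → drive 1 (remaining 5 GB)
d2 (4 GB) → drive 1 (remaining 1 GB)
d3 (11 GB) → drive 2 (remaining 5 GB)
d4 (3 GB) → drive 2 (remaining 2 GB)
d5 (3 GB) → drive 3 (remaining 13 GB)
d6 (1 GB) → drive 1 (remaining 0 GB)
d7 (1 GB) → drive 2 (remaining 1 GB)
d8 (11 GB) → drive 3 (remaining 2 GB)
d9 (10 GB) → drive 4 (remaining 6 GB)
d10 (9 GB) → drive 5 (remaining 7 GB)
d11 (9 GB) → drive 6 (remaining 7 GB)
d12 (11 GB) → drive 7 (remaining 5 GB)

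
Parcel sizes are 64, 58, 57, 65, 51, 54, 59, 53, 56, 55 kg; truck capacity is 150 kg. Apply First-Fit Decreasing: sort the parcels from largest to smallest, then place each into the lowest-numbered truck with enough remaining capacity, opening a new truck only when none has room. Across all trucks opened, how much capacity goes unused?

178

Sorted descending: 65, 64, 59, 58, 57, 56, 55, 54, 53, 51.
truck 1: place 65 kg, 85 kg left
truck 1: place 64 kg, 21 kg left
truck 2: place 59 kg, 91 kg left
truck 2: place 58 kg, 33 kg left
truck 3: place 57 kg, 93 kg left
truck 3: place 56 kg, 37 kg left
truck 4: place 55 kg, 95 kg left
truck 4: place 54 kg, 41 kg left
truck 5: place 53 kg, 97 kg left
truck 5: place 51 kg, 46 kg left
5 trucks × 150 kg = 750 kg; used 572 kg; unused 178 kg.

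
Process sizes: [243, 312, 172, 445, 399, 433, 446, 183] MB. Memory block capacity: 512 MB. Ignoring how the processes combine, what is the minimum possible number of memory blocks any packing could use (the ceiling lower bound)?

6 memory blocks

Total size = 243 + 312 + 172 + 445 + 399 + 433 + 446 + 183 = 2633 MB.
⌈2633 / 512⌉ = 6.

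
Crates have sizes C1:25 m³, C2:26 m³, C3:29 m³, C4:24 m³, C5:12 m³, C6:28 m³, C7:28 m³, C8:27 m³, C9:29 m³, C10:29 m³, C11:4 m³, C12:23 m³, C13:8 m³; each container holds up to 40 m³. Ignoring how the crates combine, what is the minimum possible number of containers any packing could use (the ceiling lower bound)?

Total size = 25 + 26 + 29 + 24 + 12 + 28 + 28 + 27 + 29 + 29 + 4 + 23 + 8 = 292 m³.
⌈292 / 40⌉ = 8.

8 containers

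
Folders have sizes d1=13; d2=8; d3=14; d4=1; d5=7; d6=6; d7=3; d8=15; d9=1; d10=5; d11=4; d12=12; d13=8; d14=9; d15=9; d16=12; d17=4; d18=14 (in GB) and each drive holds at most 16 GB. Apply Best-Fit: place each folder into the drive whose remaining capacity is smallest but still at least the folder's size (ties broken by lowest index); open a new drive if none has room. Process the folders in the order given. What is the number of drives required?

11

drive 1: place d1 (13 GB), 3 GB left
drive 2: place d2 (8 GB), 8 GB left
drive 3: place d3 (14 GB), 2 GB left
drive 3: place d4 (1 GB), 1 GB left
drive 2: place d5 (7 GB), 1 GB left
drive 4: place d6 (6 GB), 10 GB left
drive 1: place d7 (3 GB), 0 GB left
drive 5: place d8 (15 GB), 1 GB left
drive 2: place d9 (1 GB), 0 GB left
drive 4: place d10 (5 GB), 5 GB left
drive 4: place d11 (4 GB), 1 GB left
drive 6: place d12 (12 GB), 4 GB left
drive 7: place d13 (8 GB), 8 GB left
drive 8: place d14 (9 GB), 7 GB left
drive 9: place d15 (9 GB), 7 GB left
drive 10: place d16 (12 GB), 4 GB left
drive 6: place d17 (4 GB), 0 GB left
drive 11: place d18 (14 GB), 2 GB left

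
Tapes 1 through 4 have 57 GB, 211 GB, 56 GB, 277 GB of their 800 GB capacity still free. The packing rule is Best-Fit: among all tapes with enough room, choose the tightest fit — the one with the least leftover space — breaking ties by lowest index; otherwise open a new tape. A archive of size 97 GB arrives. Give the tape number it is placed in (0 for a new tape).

2

Tapes with room: tape 2 (211 GB), tape 4 (277 GB).
Tightest fit is tape 2 with 211 GB free.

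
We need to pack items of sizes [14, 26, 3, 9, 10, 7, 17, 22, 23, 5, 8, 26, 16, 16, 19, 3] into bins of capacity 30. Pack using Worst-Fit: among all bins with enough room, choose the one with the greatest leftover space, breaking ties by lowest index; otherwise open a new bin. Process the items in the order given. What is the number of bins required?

10

14 → bin 1 (remaining 16)
26 → bin 2 (remaining 4)
3 → bin 1 (remaining 13)
9 → bin 1 (remaining 4)
10 → bin 3 (remaining 20)
7 → bin 3 (remaining 13)
17 → bin 4 (remaining 13)
22 → bin 5 (remaining 8)
23 → bin 6 (remaining 7)
5 → bin 3 (remaining 8)
8 → bin 4 (remaining 5)
26 → bin 7 (remaining 4)
16 → bin 8 (remaining 14)
16 → bin 9 (remaining 14)
19 → bin 10 (remaining 11)
3 → bin 8 (remaining 11)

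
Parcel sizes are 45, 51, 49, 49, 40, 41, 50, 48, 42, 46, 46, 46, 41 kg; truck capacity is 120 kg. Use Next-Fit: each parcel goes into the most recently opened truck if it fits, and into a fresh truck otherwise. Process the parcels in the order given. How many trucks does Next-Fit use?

7

truck 1: place 45 kg, 75 kg left
truck 1: place 51 kg, 24 kg left
truck 2: place 49 kg, 71 kg left
truck 2: place 49 kg, 22 kg left
truck 3: place 40 kg, 80 kg left
truck 3: place 41 kg, 39 kg left
truck 4: place 50 kg, 70 kg left
truck 4: place 48 kg, 22 kg left
truck 5: place 42 kg, 78 kg left
truck 5: place 46 kg, 32 kg left
truck 6: place 46 kg, 74 kg left
truck 6: place 46 kg, 28 kg left
truck 7: place 41 kg, 79 kg left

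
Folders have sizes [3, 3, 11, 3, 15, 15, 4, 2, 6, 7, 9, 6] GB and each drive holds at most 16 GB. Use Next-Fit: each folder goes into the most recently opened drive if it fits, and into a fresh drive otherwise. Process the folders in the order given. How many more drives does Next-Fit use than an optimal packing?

1

Next-Fit: [3,3] [11,3] [15] [15] [4,2,6] [7,9] [6] → 7 drives.
Total size 84 GB; any packing needs at least ⌈84/16⌉ = 6 drives.
An optimal packing achieves that bound: [15] [15] [11,4] [9,7] [6,6,3] [3,3,2] → 6 drives.
Excess: 7 − 6 = 1.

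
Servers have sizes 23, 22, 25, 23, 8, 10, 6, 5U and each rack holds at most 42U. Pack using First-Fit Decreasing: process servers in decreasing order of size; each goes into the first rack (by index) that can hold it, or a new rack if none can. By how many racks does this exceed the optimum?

First-Fit Decreasing: [25,10,6] [23,8,5] [23] [22] → 4 racks.
4 servers exceed 21U (half the capacity), and no two of those can share a rack, so at least 4 racks are needed.
So 4 is already optimal.

0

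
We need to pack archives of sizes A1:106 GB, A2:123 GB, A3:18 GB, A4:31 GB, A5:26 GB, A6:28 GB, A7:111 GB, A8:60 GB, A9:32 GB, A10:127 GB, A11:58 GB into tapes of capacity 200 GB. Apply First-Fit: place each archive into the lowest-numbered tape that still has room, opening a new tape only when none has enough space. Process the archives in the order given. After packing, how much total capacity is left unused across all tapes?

80

tape 1: place A1 (106 GB), 94 GB left
tape 2: place A2 (123 GB), 77 GB left
tape 1: place A3 (18 GB), 76 GB left
tape 1: place A4 (31 GB), 45 GB left
tape 1: place A5 (26 GB), 19 GB left
tape 2: place A6 (28 GB), 49 GB left
tape 3: place A7 (111 GB), 89 GB left
tape 3: place A8 (60 GB), 29 GB left
tape 2: place A9 (32 GB), 17 GB left
tape 4: place A10 (127 GB), 73 GB left
tape 4: place A11 (58 GB), 15 GB left
4 tapes × 200 GB = 800 GB; used 720 GB; unused 80 GB.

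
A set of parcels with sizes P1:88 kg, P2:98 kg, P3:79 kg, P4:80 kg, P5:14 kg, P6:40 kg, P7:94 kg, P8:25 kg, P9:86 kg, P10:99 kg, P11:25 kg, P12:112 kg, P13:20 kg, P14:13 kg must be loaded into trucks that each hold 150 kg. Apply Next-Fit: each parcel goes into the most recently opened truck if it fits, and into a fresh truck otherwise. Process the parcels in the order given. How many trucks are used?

8

P1 (88 kg) → truck 1 (remaining 62 kg)
P2 (98 kg) → truck 2 (remaining 52 kg)
P3 (79 kg) → truck 3 (remaining 71 kg)
P4 (80 kg) → truck 4 (remaining 70 kg)
P5 (14 kg) → truck 4 (remaining 56 kg)
P6 (40 kg) → truck 4 (remaining 16 kg)
P7 (94 kg) → truck 5 (remaining 56 kg)
P8 (25 kg) → truck 5 (remaining 31 kg)
P9 (86 kg) → truck 6 (remaining 64 kg)
P10 (99 kg) → truck 7 (remaining 51 kg)
P11 (25 kg) → truck 7 (remaining 26 kg)
P12 (112 kg) → truck 8 (remaining 38 kg)
P13 (20 kg) → truck 8 (remaining 18 kg)
P14 (13 kg) → truck 8 (remaining 5 kg)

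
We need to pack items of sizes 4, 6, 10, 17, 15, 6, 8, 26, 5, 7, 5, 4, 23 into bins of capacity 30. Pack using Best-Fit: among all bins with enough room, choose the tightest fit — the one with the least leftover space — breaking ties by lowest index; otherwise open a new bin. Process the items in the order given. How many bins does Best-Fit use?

bin 1: place 4, 26 left
bin 1: place 6, 20 left
bin 1: place 10, 10 left
bin 2: place 17, 13 left
bin 3: place 15, 15 left
bin 1: place 6, 4 left
bin 2: place 8, 5 left
bin 4: place 26, 4 left
bin 2: place 5, 0 left
bin 3: place 7, 8 left
bin 3: place 5, 3 left
bin 1: place 4, 0 left
bin 5: place 23, 7 left
Final bins: [4,6,10,6,4] [17,8,5] [15,7,5] [26] [23].

5 bins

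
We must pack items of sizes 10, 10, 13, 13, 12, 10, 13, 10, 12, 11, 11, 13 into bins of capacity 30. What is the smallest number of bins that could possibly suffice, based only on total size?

Total size = 10 + 10 + 13 + 13 + 12 + 10 + 13 + 10 + 12 + 11 + 11 + 13 = 138.
⌈138 / 30⌉ = 5.

5 bins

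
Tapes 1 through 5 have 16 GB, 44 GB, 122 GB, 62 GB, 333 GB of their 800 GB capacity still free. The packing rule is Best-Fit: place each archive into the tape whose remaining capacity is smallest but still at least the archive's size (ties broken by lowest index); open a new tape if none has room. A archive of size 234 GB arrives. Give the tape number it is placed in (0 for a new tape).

Tapes with room: tape 5 (333 GB).
Tightest fit is tape 5 with 333 GB free.

5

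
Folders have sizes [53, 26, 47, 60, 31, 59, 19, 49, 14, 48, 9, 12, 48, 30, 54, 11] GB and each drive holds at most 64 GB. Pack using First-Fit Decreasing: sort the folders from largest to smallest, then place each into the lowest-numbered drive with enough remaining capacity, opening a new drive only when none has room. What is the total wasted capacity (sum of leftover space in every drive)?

Sorted descending: 60, 59, 54, 53, 49, 48, 48, 47, 31, 30, 26, 19, 14, 12, 11, 9.
drive 1: place 60 GB, 4 GB left
drive 2: place 59 GB, 5 GB left
drive 3: place 54 GB, 10 GB left
drive 4: place 53 GB, 11 GB left
drive 5: place 49 GB, 15 GB left
drive 6: place 48 GB, 16 GB left
drive 7: place 48 GB, 16 GB left
drive 8: place 47 GB, 17 GB left
drive 9: place 31 GB, 33 GB left
drive 9: place 30 GB, 3 GB left
drive 10: place 26 GB, 38 GB left
drive 10: place 19 GB, 19 GB left
drive 5: place 14 GB, 1 GB left
drive 6: place 12 GB, 4 GB left
drive 4: place 11 GB, 0 GB left
drive 3: place 9 GB, 1 GB left
10 drives × 64 GB = 640 GB; used 570 GB; unused 70 GB.

70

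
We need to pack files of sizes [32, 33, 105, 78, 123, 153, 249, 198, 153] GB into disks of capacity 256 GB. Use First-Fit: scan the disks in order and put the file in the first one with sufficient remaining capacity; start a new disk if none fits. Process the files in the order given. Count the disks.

32 GB → disk 1 (remaining 224 GB)
33 GB → disk 1 (remaining 191 GB)
105 GB → disk 1 (remaining 86 GB)
78 GB → disk 1 (remaining 8 GB)
123 GB → disk 2 (remaining 133 GB)
153 GB → disk 3 (remaining 103 GB)
249 GB → disk 4 (remaining 7 GB)
198 GB → disk 5 (remaining 58 GB)
153 GB → disk 6 (remaining 103 GB)
Final disks: [32,33,105,78] [123] [153] [249] [198] [153].

6 disks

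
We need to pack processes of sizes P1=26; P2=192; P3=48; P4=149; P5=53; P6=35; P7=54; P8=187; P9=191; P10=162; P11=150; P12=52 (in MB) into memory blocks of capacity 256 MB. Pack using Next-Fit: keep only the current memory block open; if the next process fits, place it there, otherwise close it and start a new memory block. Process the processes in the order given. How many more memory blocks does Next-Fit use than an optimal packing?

1

Next-Fit: [26,192] [48,149,53] [35,54] [187] [191] [162] [150,52] → 7 memory blocks.
Total size 1299 MB; any packing needs at least ⌈1299/256⌉ = 6 memory blocks.
An optimal packing achieves that bound: [192,54] [191,53] [187,52] [162,48,35] [150,26] [149] → 6 memory blocks.
Excess: 7 − 6 = 1.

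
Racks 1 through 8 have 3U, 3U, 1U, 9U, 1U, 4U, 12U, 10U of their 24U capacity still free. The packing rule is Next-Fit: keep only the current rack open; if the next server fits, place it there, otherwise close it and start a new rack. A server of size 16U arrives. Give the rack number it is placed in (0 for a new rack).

0

Next-Fit only looks at rack 8, which has 10U free.
16U does not fit, so a new rack is opened.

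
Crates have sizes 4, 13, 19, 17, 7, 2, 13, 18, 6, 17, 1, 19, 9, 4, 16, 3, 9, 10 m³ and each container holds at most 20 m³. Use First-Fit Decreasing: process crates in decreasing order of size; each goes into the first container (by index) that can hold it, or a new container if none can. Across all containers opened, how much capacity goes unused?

13

Sorted descending: 19, 19, 18, 17, 17, 16, 13, 13, 10, 9, 9, 7, 6, 4, 4, 3, 2, 1.
Put 19 m³ in container 1; 1 m³ remain.
Put 19 m³ in container 2; 1 m³ remain.
Put 18 m³ in container 3; 2 m³ remain.
Put 17 m³ in container 4; 3 m³ remain.
Put 17 m³ in container 5; 3 m³ remain.
Put 16 m³ in container 6; 4 m³ remain.
Put 13 m³ in container 7; 7 m³ remain.
Put 13 m³ in container 8; 7 m³ remain.
Put 10 m³ in container 9; 10 m³ remain.
Put 9 m³ in container 9; 1 m³ remain.
Put 9 m³ in container 10; 11 m³ remain.
Put 7 m³ in container 7; 0 m³ remain.
Put 6 m³ in container 8; 1 m³ remain.
Put 4 m³ in container 6; 0 m³ remain.
Put 4 m³ in container 10; 7 m³ remain.
Put 3 m³ in container 4; 0 m³ remain.
Put 2 m³ in container 3; 0 m³ remain.
Put 1 m³ in container 1; 0 m³ remain.
10 containers × 20 m³ = 200 m³; used 187 m³; unused 13 m³.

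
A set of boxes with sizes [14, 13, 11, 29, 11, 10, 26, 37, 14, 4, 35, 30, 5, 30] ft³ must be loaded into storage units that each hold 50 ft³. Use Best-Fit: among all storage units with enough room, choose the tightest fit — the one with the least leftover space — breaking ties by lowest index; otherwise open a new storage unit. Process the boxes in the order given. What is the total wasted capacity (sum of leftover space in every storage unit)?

14 ft³ → storage unit 1 (remaining 36 ft³)
13 ft³ → storage unit 1 (remaining 23 ft³)
11 ft³ → storage unit 1 (remaining 12 ft³)
29 ft³ → storage unit 2 (remaining 21 ft³)
11 ft³ → storage unit 1 (remaining 1 ft³)
10 ft³ → storage unit 2 (remaining 11 ft³)
26 ft³ → storage unit 3 (remaining 24 ft³)
37 ft³ → storage unit 4 (remaining 13 ft³)
14 ft³ → storage unit 3 (remaining 10 ft³)
4 ft³ → storage unit 3 (remaining 6 ft³)
35 ft³ → storage unit 5 (remaining 15 ft³)
30 ft³ → storage unit 6 (remaining 20 ft³)
5 ft³ → storage unit 3 (remaining 1 ft³)
30 ft³ → storage unit 7 (remaining 20 ft³)
7 storage units × 50 ft³ = 350 ft³; used 269 ft³; unused 81 ft³.

81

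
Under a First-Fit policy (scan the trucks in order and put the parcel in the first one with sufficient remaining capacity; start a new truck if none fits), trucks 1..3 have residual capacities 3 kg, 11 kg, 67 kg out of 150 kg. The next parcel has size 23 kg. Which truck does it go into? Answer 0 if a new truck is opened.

Trucks with room: truck 3 (67 kg).
The first with room is truck 3.

3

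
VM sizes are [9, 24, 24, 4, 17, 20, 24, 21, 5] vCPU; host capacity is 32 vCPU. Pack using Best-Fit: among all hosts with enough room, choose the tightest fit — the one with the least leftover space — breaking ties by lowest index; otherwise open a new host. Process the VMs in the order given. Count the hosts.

6

9 vCPU → host 1 (remaining 23 vCPU)
24 vCPU → host 2 (remaining 8 vCPU)
24 vCPU → host 3 (remaining 8 vCPU)
4 vCPU → host 2 (remaining 4 vCPU)
17 vCPU → host 1 (remaining 6 vCPU)
20 vCPU → host 4 (remaining 12 vCPU)
24 vCPU → host 5 (remaining 8 vCPU)
21 vCPU → host 6 (remaining 11 vCPU)
5 vCPU → host 1 (remaining 1 vCPU)
Final hosts: [9,17,5] [24,4] [24] [20] [24] [21].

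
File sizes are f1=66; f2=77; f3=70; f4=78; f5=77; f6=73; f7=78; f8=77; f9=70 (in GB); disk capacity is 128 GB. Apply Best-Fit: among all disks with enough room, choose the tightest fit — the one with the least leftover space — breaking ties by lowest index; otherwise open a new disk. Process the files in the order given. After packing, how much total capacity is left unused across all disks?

disk 1: place f1 (66 GB), 62 GB left
disk 2: place f2 (77 GB), 51 GB left
disk 3: place f3 (70 GB), 58 GB left
disk 4: place f4 (78 GB), 50 GB left
disk 5: place f5 (77 GB), 51 GB left
disk 6: place f6 (73 GB), 55 GB left
disk 7: place f7 (78 GB), 50 GB left
disk 8: place f8 (77 GB), 51 GB left
disk 9: place f9 (70 GB), 58 GB left
9 disks × 128 GB = 1152 GB; used 666 GB; unused 486 GB.

486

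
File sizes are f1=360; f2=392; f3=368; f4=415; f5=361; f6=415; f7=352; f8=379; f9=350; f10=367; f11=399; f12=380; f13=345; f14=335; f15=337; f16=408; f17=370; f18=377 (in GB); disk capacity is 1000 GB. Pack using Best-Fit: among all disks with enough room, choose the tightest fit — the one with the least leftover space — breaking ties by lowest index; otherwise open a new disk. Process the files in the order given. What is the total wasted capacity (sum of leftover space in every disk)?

2290

disk 1: place f1 (360 GB), 640 GB left
disk 1: place f2 (392 GB), 248 GB left
disk 2: place f3 (368 GB), 632 GB left
disk 2: place f4 (415 GB), 217 GB left
disk 3: place f5 (361 GB), 639 GB left
disk 3: place f6 (415 GB), 224 GB left
disk 4: place f7 (352 GB), 648 GB left
disk 4: place f8 (379 GB), 269 GB left
disk 5: place f9 (350 GB), 650 GB left
disk 5: place f10 (367 GB), 283 GB left
disk 6: place f11 (399 GB), 601 GB left
disk 6: place f12 (380 GB), 221 GB left
disk 7: place f13 (345 GB), 655 GB left
disk 7: place f14 (335 GB), 320 GB left
disk 8: place f15 (337 GB), 663 GB left
disk 8: place f16 (408 GB), 255 GB left
disk 9: place f17 (370 GB), 630 GB left
disk 9: place f18 (377 GB), 253 GB left
9 disks × 1000 GB = 9000 GB; used 6710 GB; unused 2290 GB.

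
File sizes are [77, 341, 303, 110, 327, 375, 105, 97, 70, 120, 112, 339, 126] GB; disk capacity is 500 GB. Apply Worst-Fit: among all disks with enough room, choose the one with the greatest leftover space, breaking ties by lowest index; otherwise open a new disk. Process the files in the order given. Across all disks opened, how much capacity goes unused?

498

77 GB → disk 1 (remaining 423 GB)
341 GB → disk 1 (remaining 82 GB)
303 GB → disk 2 (remaining 197 GB)
110 GB → disk 2 (remaining 87 GB)
327 GB → disk 3 (remaining 173 GB)
375 GB → disk 4 (remaining 125 GB)
105 GB → disk 3 (remaining 68 GB)
97 GB → disk 4 (remaining 28 GB)
70 GB → disk 2 (remaining 17 GB)
120 GB → disk 5 (remaining 380 GB)
112 GB → disk 5 (remaining 268 GB)
339 GB → disk 6 (remaining 161 GB)
126 GB → disk 5 (remaining 142 GB)
6 disks × 500 GB = 3000 GB; used 2502 GB; unused 498 GB.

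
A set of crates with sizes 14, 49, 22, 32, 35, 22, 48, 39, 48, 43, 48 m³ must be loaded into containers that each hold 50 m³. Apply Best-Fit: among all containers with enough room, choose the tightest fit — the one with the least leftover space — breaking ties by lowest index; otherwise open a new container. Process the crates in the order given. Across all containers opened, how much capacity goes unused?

100

14 m³ → container 1 (remaining 36 m³)
49 m³ → container 2 (remaining 1 m³)
22 m³ → container 1 (remaining 14 m³)
32 m³ → container 3 (remaining 18 m³)
35 m³ → container 4 (remaining 15 m³)
22 m³ → container 5 (remaining 28 m³)
48 m³ → container 6 (remaining 2 m³)
39 m³ → container 7 (remaining 11 m³)
48 m³ → container 8 (remaining 2 m³)
43 m³ → container 9 (remaining 7 m³)
48 m³ → container 10 (remaining 2 m³)
10 containers × 50 m³ = 500 m³; used 400 m³; unused 100 m³.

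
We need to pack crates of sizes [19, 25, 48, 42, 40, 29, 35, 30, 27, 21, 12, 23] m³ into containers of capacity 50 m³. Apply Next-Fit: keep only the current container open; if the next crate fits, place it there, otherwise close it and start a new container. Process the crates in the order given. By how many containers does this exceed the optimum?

1

Next-Fit: [19,25] [48] [42] [40] [29] [35] [30] [27,21] [12,23] → 9 containers.
Total size 351 m³; any packing needs at least ⌈351/50⌉ = 8 containers.
An optimal packing achieves that bound: [48] [42] [40] [35,12] [30,19] [29,21] [27,23] [25] → 8 containers.
Excess: 9 − 8 = 1.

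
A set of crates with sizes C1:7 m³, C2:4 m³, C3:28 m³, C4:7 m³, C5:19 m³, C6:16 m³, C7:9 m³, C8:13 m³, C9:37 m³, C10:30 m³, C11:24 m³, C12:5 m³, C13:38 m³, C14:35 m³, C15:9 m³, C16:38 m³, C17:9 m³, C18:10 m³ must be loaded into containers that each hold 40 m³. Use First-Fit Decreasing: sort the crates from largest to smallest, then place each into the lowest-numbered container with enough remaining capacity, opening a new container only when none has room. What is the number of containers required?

9

Sorted descending: 38, 38, 37, 35, 30, 28, 24, 19, 16, 13, 10, 9, 9, 9, 7, 7, 5, 4.
38 m³ → container 1 (remaining 2 m³)
38 m³ → container 2 (remaining 2 m³)
37 m³ → container 3 (remaining 3 m³)
35 m³ → container 4 (remaining 5 m³)
30 m³ → container 5 (remaining 10 m³)
28 m³ → container 6 (remaining 12 m³)
24 m³ → container 7 (remaining 16 m³)
19 m³ → container 8 (remaining 21 m³)
16 m³ → container 7 (remaining 0 m³)
13 m³ → container 8 (remaining 8 m³)
10 m³ → container 5 (remaining 0 m³)
9 m³ → container 6 (remaining 3 m³)
9 m³ → container 9 (remaining 31 m³)
9 m³ → container 9 (remaining 22 m³)
7 m³ → container 8 (remaining 1 m³)
7 m³ → container 9 (remaining 15 m³)
5 m³ → container 4 (remaining 0 m³)
4 m³ → container 9 (remaining 11 m³)
Final containers: [38] [38] [37] [35,5] [30,10] [28,9] [24,16] [19,13,7] [9,9,7,4].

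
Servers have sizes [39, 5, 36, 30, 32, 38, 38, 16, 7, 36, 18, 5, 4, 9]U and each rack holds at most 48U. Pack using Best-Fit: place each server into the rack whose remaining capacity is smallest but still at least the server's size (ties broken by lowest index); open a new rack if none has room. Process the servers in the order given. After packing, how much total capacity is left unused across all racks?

23

Put 39U in rack 1; 9U remain.
Put 5U in rack 1; 4U remain.
Put 36U in rack 2; 12U remain.
Put 30U in rack 3; 18U remain.
Put 32U in rack 4; 16U remain.
Put 38U in rack 5; 10U remain.
Put 38U in rack 6; 10U remain.
Put 16U in rack 4; 0U remain.
Put 7U in rack 5; 3U remain.
Put 36U in rack 7; 12U remain.
Put 18U in rack 3; 0U remain.
Put 5U in rack 6; 5U remain.
Put 4U in rack 1; 0U remain.
Put 9U in rack 2; 3U remain.
7 racks × 48U = 336U; used 313U; unused 23U.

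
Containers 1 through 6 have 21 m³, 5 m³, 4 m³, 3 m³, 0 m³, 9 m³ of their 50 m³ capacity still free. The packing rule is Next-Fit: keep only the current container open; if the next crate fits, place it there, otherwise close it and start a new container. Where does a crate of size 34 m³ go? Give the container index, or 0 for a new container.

Next-Fit only looks at container 6, which has 9 m³ free.
34 m³ does not fit, so a new container is opened.

0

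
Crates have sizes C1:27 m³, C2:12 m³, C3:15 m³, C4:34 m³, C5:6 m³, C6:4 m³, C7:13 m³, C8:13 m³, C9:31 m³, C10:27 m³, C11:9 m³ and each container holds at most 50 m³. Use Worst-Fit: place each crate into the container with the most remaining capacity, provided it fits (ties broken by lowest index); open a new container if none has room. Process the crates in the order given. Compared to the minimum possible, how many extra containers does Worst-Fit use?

Worst-Fit: [27,12,6,4] [15,34] [13,13,9] [31] [27] → 5 containers.
Total size 191 m³; any packing needs at least ⌈191/50⌉ = 4 containers.
An optimal packing achieves that bound: [34,15] [31,13,6] [27,13,9] [27,12,4] → 4 containers.
Excess: 5 − 4 = 1.

1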